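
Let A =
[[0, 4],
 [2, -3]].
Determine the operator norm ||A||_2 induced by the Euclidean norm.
||A||_2 = sqrt((29 + sqrt(585))/2) ≈ 5.1569 (= sqrt(largest eigenvalue of A^T A))

||A||_2 = sigma_max(A) = sqrt(lambda_max(A^T A)). Form the symmetric matrix M = A^T A =
[[4, -6],
 [-6, 25]].
Its characteristic polynomial (trace, determinant of M give the coefficients) is
  p(λ) = det(λ I - M) = λ^2 - 29λ + 64.
For λ^2 - 29λ + 64 the discriminant is 585. It is nonnegative but not a perfect square, so the roots are real and irrational: λ = (29 ± sqrt(585))/2 ≈ 26.5934, 2.4066.
So the eigenvalues of A^T A are ≈ 2.4066, 26.5934 (all ≥ 0, as they must be for A^T A). The largest is λ_max = (29 + sqrt(585))/2 ≈ 26.5934, hence ||A||_2 = sqrt(λ_max) = sqrt((29 + sqrt(585))/2) ≈ 5.1569.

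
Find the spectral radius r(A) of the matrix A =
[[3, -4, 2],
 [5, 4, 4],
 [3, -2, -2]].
r(A) = sqrt(44) ≈ 6.6332

The eigenvalues of A are the roots of its characteristic polynomial. With M = A (coefficients from the trace, the sum of principal 2x2 minors, and det A):
  p(λ) = det(λ I - M) = λ^3 - 5λ^2 + 20λ + 132.
By the rational root theorem any rational root is an integer divisor of 132. Testing λ = -3: p(-3) = -27 - 45 - 60 + 132 = 0, so λ = -3 is a root. Dividing out (λ + 3) leaves p(λ) = (λ + 3)(λ^2 - 8λ + 44). For λ^2 - 8λ + 44 the discriminant is -112. It is negative, so the roots are the complex-conjugate pair λ = 4 ± (sqrt(112)/2) i ≈ 4 ± 5.2915i. For a conjugate pair the product of the roots equals the constant term, so |λ|^2 = 44 and |λ| = sqrt(44) ≈ 6.6332.
Thus the eigenvalues (to 4 decimals) are 4 ± 5.2915i (modulus 6.6332); -3 (modulus 3). The spectral radius is the largest modulus: r(A) = sqrt(44) ≈ 6.6332. (Cross-check: r(A) ≤ ||A||_2 ≈ 7.6657; equality holds whenever A is normal, though it can also hold for some non-normal A.)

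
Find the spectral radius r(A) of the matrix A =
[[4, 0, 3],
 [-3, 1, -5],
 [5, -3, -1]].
r(A) ≈ 7.2778

The eigenvalues of A are the roots of its characteristic polynomial. With M = A (coefficients from the trace, the sum of principal 2x2 minors, and det A):
  p(λ) = det(λ I - M) = λ^3 - 4λ^2 - 31λ + 52.
No integer candidate from the rational root theorem (±divisors of 52) is a root, so the roots are irrational. The cubic discriminant is Δ = 190908 > 0, so there are three distinct real roots. p(-5) = -18 and p(-4) = 48 have opposite signs, so a root lies in (-5, -4); Newton's method refines it to λ ≈ -4.7743. p(1) = 18 and p(2) = -18 have opposite signs, so a root lies in (1, 2); Newton's method refines it to λ ≈ 1.4966. p(7) = -18 and p(8) = 60 have opposite signs, so a root lies in (7, 8); Newton's method refines it to λ ≈ 7.2778. Check (Vieta): the three roots sum to 4, matching tr M = 4.
Thus the eigenvalues (to 4 decimals) are -4.7743 (modulus 4.7743); 1.4966 (modulus 1.4966); 7.2778 (modulus 7.2778). The spectral radius is the largest modulus: r(A) ≈ 7.2778. (Cross-check: r(A) ≤ ||A||_2 ≈ 8.3674; equality holds whenever A is normal, though it can also hold for some non-normal A.)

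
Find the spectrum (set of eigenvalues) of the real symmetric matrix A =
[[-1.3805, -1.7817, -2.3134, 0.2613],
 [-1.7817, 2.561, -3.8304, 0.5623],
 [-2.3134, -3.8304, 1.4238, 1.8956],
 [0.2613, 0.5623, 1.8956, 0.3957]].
sigma(A) ≈ {-5, 0, 2, 6}

A is real symmetric, so its spectrum consists of real eigenvalues. Expanding the characteristic polynomial of the displayed matrix gives
  det(λ I - A) = p(λ) = λ^4 + (-3)λ^3 + (-28)λ^2 + (60.0031)λ + (0).
Solving p(λ) = 0 yields eigenvalues ≈ -5, 0, 2, 6. (A is shown rounded to 4 decimals, so these recover the underlying integer eigenvalues to within that precision.)
Verification: the trace of A = 3 equals the sum of eigenvalues 3, and det(A) ≈ -0.0001 matches the eigenvalue product 0.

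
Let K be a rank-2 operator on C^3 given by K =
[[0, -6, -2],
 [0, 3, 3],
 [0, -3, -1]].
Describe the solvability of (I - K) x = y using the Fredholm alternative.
(I - K) is invertible (det(I - K) = 5 ≠ 0), so for every y in C^3 the equation (I - K) x = y has a unique solution.

K has rank 2 and factors as K = U V^T = u1 v1^T + u2 v2^T with u1 = (0, -2, 0), v1 = (0, 0, -1), u2 = (-2, 1, -1), v2 = (0, 3, 1) (multiplying out reproduces the displayed K). The nonzero eigenvalues of U V^T coincide with those of the 2 x 2 matrix G = V^T U = [[v1·u1, v1·u2], [v2·u1, v2·u2]] = [[0, 1], [-6, 2]], and by the Sylvester determinant identity det(I_3 - U V^T) = det(I_2 - V^T U) = det([[1, -1], [6, -1]]) = (1)(-1) - (-1)(6) = 5. (Direct check: I - K =
[[1, 6, 2],
 [0, -2, -3],
 [0, 3, 2]]
has determinant 5.) The finite-dimensional Fredholm alternative says: either (I - K) is invertible, or ker(I - K) ≠ {0} and then range(I - K) = ker((I - K)^*)^⊥, with dim ker(I - K) = dim ker((I - K)^*). Since det(I - K) ≠ 0, 1 is not an eigenvalue of K and ker(I - K) = {0}, so we are in the first case: for every y there is a unique x = (I - K)^(-1) y. (Explicitly, by the Woodbury identity, (I - U V^T)^(-1) = I + U (I_2 - G)^(-1) V^T.)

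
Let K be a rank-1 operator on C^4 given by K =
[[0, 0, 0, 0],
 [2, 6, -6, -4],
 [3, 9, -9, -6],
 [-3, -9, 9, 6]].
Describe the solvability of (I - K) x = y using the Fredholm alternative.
(I - K) is invertible (det(I - K) = -2 ≠ 0), so for every y in C^4 the equation (I - K) x = y has a unique solution.

K has rank 1, so it is an outer product K = u v^T: every row of K is a multiple of one row vector. Reading off the entries, u = (0, 2, 3, -3) and v = (1, 3, -3, -2) (row i of K equals u_i·v^T). A rank-one matrix u v^T satisfies K u = u (v·u) and kills the (3)-dimensional subspace v^⊥, so its characteristic polynomial is lambda^3 (lambda - v·u) with v·u = tr K = 3. Hence the eigenvalues of I - K are 1 (multiplicity 3) and 1 - (3) = -2, so det(I - K) = -2. (Direct check: I - K =
[[1, 0, 0, 0],
 [-2, -5, 6, 4],
 [-3, -9, 10, 6],
 [3, 9, -9, -5]]
has determinant -2.) The finite-dimensional Fredholm alternative says: either (I - K) is invertible, or ker(I - K) ≠ {0} and then range(I - K) = ker((I - K)^*)^⊥, with dim ker(I - K) = dim ker((I - K)^*). Since det(I - K) ≠ 0, 1 is not an eigenvalue of K and ker(I - K) = {0}, so we are in the first case: for every y there is a unique x = (I - K)^(-1) y. Explicitly, by the Sherman–Morrison formula, (I - u v^T)^(-1) = I + u v^T/(1 - v·u), i.e. (I - K)^(-1) = I + K/(-2).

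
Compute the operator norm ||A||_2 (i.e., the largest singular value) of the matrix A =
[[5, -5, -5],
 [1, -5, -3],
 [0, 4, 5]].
||A||_2 ≈ 11.7337 (= sqrt(largest eigenvalue of A^T A))

||A||_2 = sigma_max(A) = sqrt(lambda_max(A^T A)). Form the symmetric matrix M = A^T A =
[[26, -30, -28],
 [-30, 66, 60],
 [-28, 60, 59]].
Its characteristic polynomial (trace, sum of principal 2x2 minors, determinant of M give the coefficients) is
  p(λ) = det(λ I - M) = λ^3 - 151λ^2 + 1860λ - 3600.
No integer candidate from the rational root theorem (±divisors of 3600) is a root, so the roots are irrational. The cubic discriminant is Δ = 21414229200 > 0, so there are three distinct real roots. p(2) = -476 and p(3) = 648 have opposite signs, so a root lies in (2, 3); Newton's method refines it to λ ≈ 2.393. p(10) = 900 and p(11) = -80 have opposite signs, so a root lies in (10, 11); Newton's method refines it to λ ≈ 10.9266. p(137) = -11546 and p(138) = 5508 have opposite signs, so a root lies in (137, 138); Newton's method refines it to λ ≈ 137.6804. Check (Vieta): the three roots sum to 151, matching tr M = 151.
So the eigenvalues of A^T A are ≈ 2.393, 10.9266, 137.6804 (all ≥ 0, as they must be for A^T A). The largest is λ_max ≈ 137.6804, hence ||A||_2 = sqrt(λ_max) ≈ 11.7337.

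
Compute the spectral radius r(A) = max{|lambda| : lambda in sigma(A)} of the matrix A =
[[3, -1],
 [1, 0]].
r(A) = (3 + sqrt(5))/2 ≈ 2.618

The eigenvalues of A are the roots of its characteristic polynomial. With M = A (coefficients from the trace and determinant):
  p(λ) = det(λ I - M) = λ^2 - 3λ + 1.
For λ^2 - 3λ + 1 the discriminant is 5. It is nonnegative but not a perfect square, so the roots are real and irrational: λ = (3 ± sqrt(5))/2 ≈ 2.618, 0.382.
Thus the eigenvalues (to 4 decimals) are 2.618 (modulus 2.618); 0.382 (modulus 0.382). The spectral radius is the largest modulus: r(A) = (3 + sqrt(5))/2 ≈ 2.618. (Cross-check: r(A) ≤ ||A||_2 ≈ 3.3028; equality holds whenever A is normal, though it can also hold for some non-normal A.)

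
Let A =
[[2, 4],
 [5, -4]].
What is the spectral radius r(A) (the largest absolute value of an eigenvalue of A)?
r(A) = (2 + sqrt(116))/2 ≈ 6.3852

The eigenvalues of A are the roots of its characteristic polynomial. With M = A (coefficients from the trace and determinant):
  p(λ) = det(λ I - M) = λ^2 + 2λ - 28.
For λ^2 + 2λ - 28 the discriminant is 116. It is nonnegative but not a perfect square, so the roots are real and irrational: λ = (-2 ± sqrt(116))/2 ≈ 4.3852, -6.3852.
Thus the eigenvalues (to 4 decimals) are 4.3852 (modulus 4.3852); -6.3852 (modulus 6.3852). The spectral radius is the largest modulus: r(A) = (2 + sqrt(116))/2 ≈ 6.3852. (Cross-check: r(A) ≤ ||A||_2 ≈ 6.5264; equality holds whenever A is normal, though it can also hold for some non-normal A.)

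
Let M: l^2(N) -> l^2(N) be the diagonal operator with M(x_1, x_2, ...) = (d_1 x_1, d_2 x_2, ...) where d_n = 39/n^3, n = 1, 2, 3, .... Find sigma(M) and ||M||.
sigma(M) = {39/n^3 : n ≥ 1} ∪ {0}; ||M|| = 39

A bounded diagonal operator on l^2 with diagonal entries d_n has spectrum equal to the closure of {d_n : n ≥ 1}: every d_n is an eigenvalue (with eigenvector e_n), so {d_n} ⊂ sigma(M); the spectrum is closed, so its closure is too; and for lambda not in the closure, (M - lambda I) has bounded inverse (the diagonal entries 1/(d_n - lambda) are bounded). For our sequence d_n = 39/n^3, n = 1, 2, 3, ...:
  - {d_n} = {39/n^3 : n ≥ 1}; the only limit point is 0
  - closure = {39/n^3 : n ≥ 1} ∪ {0}
For the norm: a diagonal operator has ||M|| = sup_n |d_n|. Here d_n = 39/n^3 is positive and decreasing, so sup_n |d_n| = d_1 = 39. So ||M|| = 39.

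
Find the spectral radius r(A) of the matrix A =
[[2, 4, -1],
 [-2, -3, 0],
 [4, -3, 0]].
r(A) ≈ 2.9029

The eigenvalues of A are the roots of its characteristic polynomial. With M = A (coefficients from the trace, the sum of principal 2x2 minors, and det A):
  p(λ) = det(λ I - M) = λ^3 + λ^2 + 6λ + 18.
No integer candidate from the rational root theorem (±divisors of 18) is a root, so the roots are irrational. The cubic discriminant is Δ = -7704 < 0, so there is one real root and a complex-conjugate pair. p(-3) = -18 and p(-2) = 2 have opposite signs, so a root lies in (-3, -2); Newton's method refines it to λ ≈ -2.1361. Dividing out (λ - (-2.1361)) leaves approximately λ^2 - 1.1361λ + 8.4267. For λ^2 - 1.1361λ + 8.4267 the discriminant is -32.4162. It is negative, so the remaining roots are the complex-conjugate pair λ ≈ 0.568 ± 2.8468i. Their product equals the constant term, so |λ|^2 ≈ 8.4267 and |λ| ≈ 2.9029.
Thus the eigenvalues (to 4 decimals) are -2.1361 (modulus 2.1361); 0.568 ± 2.8468i (modulus 2.9029). The spectral radius is the largest modulus: r(A) ≈ 2.9029. (Cross-check: r(A) ≤ ||A||_2 ≈ 5.9105; equality holds whenever A is normal, though it can also hold for some non-normal A.)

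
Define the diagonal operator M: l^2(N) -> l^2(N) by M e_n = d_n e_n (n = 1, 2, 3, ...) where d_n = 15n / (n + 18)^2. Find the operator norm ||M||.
||M|| = 5/24 (attained at n = 18)

For M diagonal, ||M|| = sup_n |d_n|. Treat f(x) = 15x / (x + 18)^2 for real x > 0. By the quotient rule, f'(x) = 15(18 - x)/(x + 18)^3, which is positive for x < 18 and negative for x > 18. So f has a unique maximum at x = 18, and since 18 is a positive integer, the supremum over n ≥ 1 is attained at n = 18: d_18 = 15·18/(18 + 18)^2 = 15·18/1296 = 5/24. Hence ||M|| = 5/24.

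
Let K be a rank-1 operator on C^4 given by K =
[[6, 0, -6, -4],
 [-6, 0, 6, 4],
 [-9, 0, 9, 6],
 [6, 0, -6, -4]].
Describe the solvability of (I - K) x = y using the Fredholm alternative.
(I - K) is invertible (det(I - K) = -10 ≠ 0), so for every y in C^4 the equation (I - K) x = y has a unique solution.

K has rank 1, so it is an outer product K = u v^T: every row of K is a multiple of one row vector. Reading off the entries, u = (-2, 2, 3, -2) and v = (-3, 0, 3, 2) (row i of K equals u_i·v^T). A rank-one matrix u v^T satisfies K u = u (v·u) and kills the (3)-dimensional subspace v^⊥, so its characteristic polynomial is lambda^3 (lambda - v·u) with v·u = tr K = 11. Hence the eigenvalues of I - K are 1 (multiplicity 3) and 1 - (11) = -10, so det(I - K) = -10. (Direct check: I - K =
[[-5, 0, 6, 4],
 [6, 1, -6, -4],
 [9, 0, -8, -6],
 [-6, 0, 6, 5]]
has determinant -10.) The finite-dimensional Fredholm alternative says: either (I - K) is invertible, or ker(I - K) ≠ {0} and then range(I - K) = ker((I - K)^*)^⊥, with dim ker(I - K) = dim ker((I - K)^*). Since det(I - K) ≠ 0, 1 is not an eigenvalue of K and ker(I - K) = {0}, so we are in the first case: for every y there is a unique x = (I - K)^(-1) y. Explicitly, by the Sherman–Morrison formula, (I - u v^T)^(-1) = I + u v^T/(1 - v·u), i.e. (I - K)^(-1) = I + K/(-10).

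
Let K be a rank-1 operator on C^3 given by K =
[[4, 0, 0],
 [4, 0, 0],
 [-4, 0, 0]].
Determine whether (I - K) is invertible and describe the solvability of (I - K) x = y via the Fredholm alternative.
(I - K) is invertible (det(I - K) = -3 ≠ 0), so for every y in C^3 the equation (I - K) x = y has a unique solution.

K has rank 1, so it is an outer product K = u v^T: every row of K is a multiple of one row vector. Reading off the entries, u = (-2, -2, 2) and v = (-2, 0, 0) (row i of K equals u_i·v^T). A rank-one matrix u v^T satisfies K u = u (v·u) and kills the (2)-dimensional subspace v^⊥, so its characteristic polynomial is lambda^2 (lambda - v·u) with v·u = tr K = 4. Hence the eigenvalues of I - K are 1 (multiplicity 2) and 1 - (4) = -3, so det(I - K) = -3. (Direct check: I - K =
[[-3, 0, 0],
 [-4, 1, 0],
 [4, 0, 1]]
has determinant -3.) The finite-dimensional Fredholm alternative says: either (I - K) is invertible, or ker(I - K) ≠ {0} and then range(I - K) = ker((I - K)^*)^⊥, with dim ker(I - K) = dim ker((I - K)^*). Since det(I - K) ≠ 0, 1 is not an eigenvalue of K and ker(I - K) = {0}, so we are in the first case: for every y there is a unique x = (I - K)^(-1) y. Explicitly, by the Sherman–Morrison formula, (I - u v^T)^(-1) = I + u v^T/(1 - v·u), i.e. (I - K)^(-1) = I + K/(-3).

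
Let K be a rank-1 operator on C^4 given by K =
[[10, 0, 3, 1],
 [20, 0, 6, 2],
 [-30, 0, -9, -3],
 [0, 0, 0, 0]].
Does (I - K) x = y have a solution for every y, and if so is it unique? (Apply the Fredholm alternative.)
(I - K) is singular (det(I - K) = 0, i.e. 1 ∈ sigma(K)). (I - K) x = y is solvable iff y ⊥ ker((I - K)^*) = span{(10, 0, 3, 1)}, i.e. iff 10y_1 + 3y_3 + y_4 = 0. When solvable, the solutions are x = y + c·(1, 2, -3, 0), c arbitrary (ker(I - K) = span{(1, 2, -3, 0)}, dimension 1).

K has rank 1, so it is an outer product K = u v^T: every row of K is a multiple of one row vector. Reading off the entries, u = (1, 2, -3, 0) and v = (10, 0, 3, 1) (row i of K equals u_i·v^T). A rank-one matrix u v^T satisfies K u = u (v·u) and kills the (3)-dimensional subspace v^⊥, so its characteristic polynomial is lambda^3 (lambda - v·u) with v·u = tr K = 1. Hence the eigenvalues of I - K are 1 (multiplicity 3) and 1 - (1) = 0, so det(I - K) = 0. (Direct check: I - K =
[[-9, 0, -3, -1],
 [-20, 1, -6, -2],
 [30, 0, 10, 3],
 [0, 0, 0, 1]]
has determinant 0.) So 1 is an eigenvalue of K and (I - K) is not invertible. The finite-dimensional Fredholm alternative says: either (I - K) is invertible, or ker(I - K) ≠ {0} and then range(I - K) = ker((I - K)^*)^⊥, with dim ker(I - K) = dim ker((I - K)^*). We are in the second case, so we need both kernels. Kernel of I - K: (I - K) u = u - u (v·u) = u - u = 0, so ker(I - K) = span{u} = span{(1, 2, -3, 0)} (it is exactly 1-dimensional because rank(I - K) = 3). Kernel of the adjoint: K is real, so (I - K)^* = I - K^T = I - v u^T, and (I - v u^T) v = v - v (u·v) = 0; hence ker((I - K)^*) = span{v} = span{(10, 0, 3, 1)}. Therefore (I - K) x = y is solvable iff <y, v> = 0, i.e. iff 10y_1 + 3y_3 + y_4 = 0. When this holds, K y = u (v·y) = 0, so (I - K) y = y and x = y is a particular solution; the full solution set is the line x = y + c·u = y + c·(1, 2, -3, 0), c ∈ C.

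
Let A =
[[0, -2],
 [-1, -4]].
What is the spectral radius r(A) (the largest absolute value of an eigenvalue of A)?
r(A) = (4 + sqrt(24))/2 ≈ 4.4495

The eigenvalues of A are the roots of its characteristic polynomial. With M = A (coefficients from the trace and determinant):
  p(λ) = det(λ I - M) = λ^2 + 4λ - 2.
For λ^2 + 4λ - 2 the discriminant is 24. It is nonnegative but not a perfect square, so the roots are real and irrational: λ = (-4 ± sqrt(24))/2 ≈ 0.4495, -4.4495.
Thus the eigenvalues (to 4 decimals) are 0.4495 (modulus 0.4495); -4.4495 (modulus 4.4495). The spectral radius is the largest modulus: r(A) = (4 + sqrt(24))/2 ≈ 4.4495. (Cross-check: r(A) ≤ ||A||_2 ≈ 4.5616; equality holds whenever A is normal, though it can also hold for some non-normal A.)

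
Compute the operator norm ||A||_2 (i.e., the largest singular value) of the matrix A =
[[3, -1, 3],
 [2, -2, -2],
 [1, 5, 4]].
||A||_2 ≈ 7.1531 (= sqrt(largest eigenvalue of A^T A))

||A||_2 = sigma_max(A) = sqrt(lambda_max(A^T A)). Form the symmetric matrix M = A^T A =
[[14, -2, 9],
 [-2, 30, 21],
 [9, 21, 29]].
Its characteristic polynomial (trace, sum of principal 2x2 minors, determinant of M give the coefficients) is
  p(λ) = det(λ I - M) = λ^3 - 73λ^2 + 1170λ - 2704.
No integer candidate from the rational root theorem (±divisors of 2704) is a root, so the roots are irrational. The cubic discriminant is Δ = 640470116 > 0, so there are three distinct real roots. p(2) = -648 and p(3) = 176 have opposite signs, so a root lies in (2, 3); Newton's method refines it to λ ≈ 2.7725. p(19) = 32 and p(20) = -504 have opposite signs, so a root lies in (19, 20); Newton's method refines it to λ ≈ 19.0613. p(51) = -256 and p(52) = 1352 have opposite signs, so a root lies in (51, 52); Newton's method refines it to λ ≈ 51.1662. Check (Vieta): the three roots sum to 73, matching tr M = 73.
So the eigenvalues of A^T A are ≈ 2.7725, 19.0613, 51.1662 (all ≥ 0, as they must be for A^T A). The largest is λ_max ≈ 51.1662, hence ||A||_2 = sqrt(λ_max) ≈ 7.1531.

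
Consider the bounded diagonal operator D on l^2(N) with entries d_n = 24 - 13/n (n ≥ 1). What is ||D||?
||D|| = 24

For a diagonal operator on l^2 with entries d_n, ||D|| = sup_n |d_n|. Here d_1 = 11, d_2 = 35/2, ..., and d_n = 24 - 13/n increases monotonically toward 24. All terms lie in [11, 24), so |d_n| = d_n and the supremum is the limit 24, which is not attained by any individual d_n. Hence ||D|| = 24.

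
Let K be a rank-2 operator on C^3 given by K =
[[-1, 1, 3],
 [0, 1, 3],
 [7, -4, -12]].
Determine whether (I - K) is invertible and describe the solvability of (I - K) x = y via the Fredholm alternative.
(I - K) is invertible (det(I - K) = 3 ≠ 0), so for every y in C^3 the equation (I - K) x = y has a unique solution.

K has rank 2 and factors as K = U V^T = u1 v1^T + u2 v2^T with u1 = (0, -1, -3), v1 = (-2, 1, 3), u2 = (1, 2, -1), v2 = (-1, 1, 3) (multiplying out reproduces the displayed K). The nonzero eigenvalues of U V^T coincide with those of the 2 x 2 matrix G = V^T U = [[v1·u1, v1·u2], [v2·u1, v2·u2]] = [[-10, -3], [-10, -2]], and by the Sylvester determinant identity det(I_3 - U V^T) = det(I_2 - V^T U) = det([[11, 3], [10, 3]]) = (11)(3) - (3)(10) = 3. (Direct check: I - K =
[[2, -1, -3],
 [0, 0, -3],
 [-7, 4, 13]]
has determinant 3.) The finite-dimensional Fredholm alternative says: either (I - K) is invertible, or ker(I - K) ≠ {0} and then range(I - K) = ker((I - K)^*)^⊥, with dim ker(I - K) = dim ker((I - K)^*). Since det(I - K) ≠ 0, 1 is not an eigenvalue of K and ker(I - K) = {0}, so we are in the first case: for every y there is a unique x = (I - K)^(-1) y. (Explicitly, by the Woodbury identity, (I - U V^T)^(-1) = I + U (I_2 - G)^(-1) V^T.)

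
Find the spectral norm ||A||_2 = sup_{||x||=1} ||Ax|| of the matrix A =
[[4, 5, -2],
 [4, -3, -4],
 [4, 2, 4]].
||A||_2 ≈ 7.7316 (= sqrt(largest eigenvalue of A^T A))

||A||_2 = sigma_max(A) = sqrt(lambda_max(A^T A)). Form the symmetric matrix M = A^T A =
[[48, 16, -8],
 [16, 38, 10],
 [-8, 10, 36]].
Its characteristic polynomial (trace, sum of principal 2x2 minors, determinant of M give the coefficients) is
  p(λ) = det(λ I - M) = λ^3 - 122λ^2 + 4500λ - 46656.
No integer candidate from the rational root theorem (±divisors of 46656) is a root, so the roots are irrational. The cubic discriminant is Δ = 301651776 > 0, so there are three distinct real roots. p(17) = -501 and p(18) = 648 have opposite signs, so a root lies in (17, 18); Newton's method refines it to λ ≈ 17.4213. p(44) = 336 and p(45) = -81 have opposite signs, so a root lies in (44, 45); Newton's method refines it to λ ≈ 44.8012. p(59) = -459 and p(60) = 144 have opposite signs, so a root lies in (59, 60); Newton's method refines it to λ ≈ 59.7775. Check (Vieta): the three roots sum to 122, matching tr M = 122.
So the eigenvalues of A^T A are ≈ 17.4213, 44.8012, 59.7775 (all ≥ 0, as they must be for A^T A). The largest is λ_max ≈ 59.7775, hence ||A||_2 = sqrt(λ_max) ≈ 7.7316.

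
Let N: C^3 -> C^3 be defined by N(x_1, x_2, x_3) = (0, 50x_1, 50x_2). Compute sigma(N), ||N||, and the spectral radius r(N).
sigma(N) = {0}; ||N|| = 50; r(N) = 0. (N is nilpotent with N^3 = 0.)

On C^3, N is a strictly lower-triangular matrix with 50 on the subdiagonal and zeros elsewhere, so its characteristic polynomial is lambda^3 and every eigenvalue is 0: sigma(N) = {0}. For the operator norm, N e_i = 50e_{i+1} for i = 1, ..., 2 and N e_3 = 0, so the singular values of N are 50 (with multiplicity 2) and 0; hence ||N|| = 50. The spectral radius r(N) = max|lambda| = 0. Note ||N|| > r(N) — characteristic of non-normal nilpotent operators. Indeed N^3 = 0.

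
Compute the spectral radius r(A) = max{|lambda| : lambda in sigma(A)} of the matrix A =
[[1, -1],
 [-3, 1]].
r(A) = (2 + sqrt(12))/2 ≈ 2.7321

The eigenvalues of A are the roots of its characteristic polynomial. With M = A (coefficients from the trace and determinant):
  p(λ) = det(λ I - M) = λ^2 - 2λ - 2.
For λ^2 - 2λ - 2 the discriminant is 12. It is nonnegative but not a perfect square, so the roots are real and irrational: λ = (2 ± sqrt(12))/2 ≈ 2.7321, -0.7321.
Thus the eigenvalues (to 4 decimals) are 2.7321 (modulus 2.7321); -0.7321 (modulus 0.7321). The spectral radius is the largest modulus: r(A) = (2 + sqrt(12))/2 ≈ 2.7321. (Cross-check: r(A) ≤ ||A||_2 ≈ 3.4142; equality holds whenever A is normal, though it can also hold for some non-normal A.)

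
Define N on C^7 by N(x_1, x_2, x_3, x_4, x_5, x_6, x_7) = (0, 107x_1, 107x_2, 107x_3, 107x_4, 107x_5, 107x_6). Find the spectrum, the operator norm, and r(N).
sigma(N) = {0}; ||N|| = 107; r(N) = 0. (N is nilpotent with N^7 = 0.)

On C^7, N is a strictly lower-triangular matrix with 107 on the subdiagonal and zeros elsewhere, so its characteristic polynomial is lambda^7 and every eigenvalue is 0: sigma(N) = {0}. For the operator norm, N e_i = 107e_{i+1} for i = 1, ..., 6 and N e_7 = 0, so the singular values of N are 107 (with multiplicity 6) and 0; hence ||N|| = 107. The spectral radius r(N) = max|lambda| = 0. Note ||N|| > r(N) — characteristic of non-normal nilpotent operators. Indeed N^7 = 0.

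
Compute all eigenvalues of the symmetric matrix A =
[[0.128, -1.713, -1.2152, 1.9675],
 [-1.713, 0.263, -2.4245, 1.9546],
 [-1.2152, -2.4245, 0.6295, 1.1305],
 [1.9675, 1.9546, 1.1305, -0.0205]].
sigma(A) ≈ {-5, 1, 2, 3}

A is real symmetric, so its spectrum consists of real eigenvalues. Expanding the characteristic polynomial of the displayed matrix gives
  det(λ I - A) = p(λ) = λ^4 + (-1)λ^3 + (-19)λ^2 + (49)λ + (-30).
Solving p(λ) = 0 yields eigenvalues ≈ -5, 1, 2, 3. (A is shown rounded to 4 decimals, so these recover the underlying integer eigenvalues to within that precision.)
Verification: the trace of A = 1 equals the sum of eigenvalues 1, and det(A) ≈ -29.9999 matches the eigenvalue product -30.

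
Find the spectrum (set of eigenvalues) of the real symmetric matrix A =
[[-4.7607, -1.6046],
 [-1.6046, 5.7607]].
sigma(A) ≈ {-5, 6}

A is real symmetric, so its spectrum consists of real eigenvalues. Expanding the characteristic polynomial of the displayed matrix gives
  det(λ I - A) = p(λ) = λ^2 + (-1)λ + (-30).
Solving p(λ) = 0 yields eigenvalues ≈ -5, 6. (A is shown rounded to 4 decimals, so these recover the underlying integer eigenvalues to within that precision.)
Verification: the trace of A = 1 equals the sum of eigenvalues 1, and det(A) ≈ -29.9997 matches the eigenvalue product -30.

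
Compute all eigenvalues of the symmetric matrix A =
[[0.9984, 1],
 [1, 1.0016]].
sigma(A) ≈ {0, 2}

A is real symmetric, so its spectrum consists of real eigenvalues. Expanding the characteristic polynomial of the displayed matrix gives
  det(λ I - A) = p(λ) = λ^2 + (-2)λ + (0).
Solving p(λ) = 0 yields eigenvalues ≈ 0, 2. (A is shown rounded to 4 decimals, so these recover the underlying integer eigenvalues to within that precision.)
Verification: the trace of A = 2 equals the sum of eigenvalues 2, and det(A) ≈ -0.0000 matches the eigenvalue product 0.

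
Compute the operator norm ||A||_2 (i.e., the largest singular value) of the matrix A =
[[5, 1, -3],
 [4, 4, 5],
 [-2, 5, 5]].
||A||_2 ≈ 9.6724 (= sqrt(largest eigenvalue of A^T A))

||A||_2 = sigma_max(A) = sqrt(lambda_max(A^T A)). Form the symmetric matrix M = A^T A =
[[45, 11, -5],
 [11, 42, 42],
 [-5, 42, 59]].
Its characteristic polynomial (trace, sum of principal 2x2 minors, determinant of M give the coefficients) is
  p(λ) = det(λ I - M) = λ^3 - 146λ^2 + 5113λ - 19321.
No integer candidate from the rational root theorem (±divisors of 19321) is a root, so the roots are irrational. The cubic discriminant is Δ = 31605487129 > 0, so there are three distinct real roots. p(4) = -1141 and p(5) = 2719 have opposite signs, so a root lies in (4, 5); Newton's method refines it to λ ≈ 4.2885. p(48) = 311 and p(49) = -1681 have opposite signs, so a root lies in (48, 49); Newton's method refines it to λ ≈ 48.1562. p(93) = -2209 and p(94) = 1829 have opposite signs, so a root lies in (93, 94); Newton's method refines it to λ ≈ 93.5553. Check (Vieta): the three roots sum to 146, matching tr M = 146.
So the eigenvalues of A^T A are ≈ 4.2885, 48.1562, 93.5553 (all ≥ 0, as they must be for A^T A). The largest is λ_max ≈ 93.5553, hence ||A||_2 = sqrt(λ_max) ≈ 9.6724.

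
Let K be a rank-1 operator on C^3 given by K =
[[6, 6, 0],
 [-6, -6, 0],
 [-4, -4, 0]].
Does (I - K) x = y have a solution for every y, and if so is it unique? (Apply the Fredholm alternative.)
(I - K) is invertible (det(I - K) = 1 ≠ 0), so for every y in C^3 the equation (I - K) x = y has a unique solution.

K has rank 1, so it is an outer product K = u v^T: every row of K is a multiple of one row vector. Reading off the entries, u = (-3, 3, 2) and v = (-2, -2, 0) (row i of K equals u_i·v^T). A rank-one matrix u v^T satisfies K u = u (v·u) and kills the (2)-dimensional subspace v^⊥, so its characteristic polynomial is lambda^2 (lambda - v·u) with v·u = tr K = 0. Hence the eigenvalues of I - K are 1 (multiplicity 2) and 1 - (0) = 1, so det(I - K) = 1. (Direct check: I - K =
[[-5, -6, 0],
 [6, 7, 0],
 [4, 4, 1]]
has determinant 1.) The finite-dimensional Fredholm alternative says: either (I - K) is invertible, or ker(I - K) ≠ {0} and then range(I - K) = ker((I - K)^*)^⊥, with dim ker(I - K) = dim ker((I - K)^*). Since det(I - K) ≠ 0, 1 is not an eigenvalue of K and ker(I - K) = {0}, so we are in the first case: for every y there is a unique x = (I - K)^(-1) y. Explicitly, by the Sherman–Morrison formula, (I - u v^T)^(-1) = I + u v^T/(1 - v·u), i.e. (I - K)^(-1) = I + K.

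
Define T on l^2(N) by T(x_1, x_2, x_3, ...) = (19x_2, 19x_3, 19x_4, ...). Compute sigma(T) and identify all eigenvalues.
sigma(T) = closed disk {z in C : |z| ≤ 19}; sigma_p(T) = open disk {z in C : |z| < 19}

Note T = 19·V where V is the unit left shift (V x)_k = x_{k+1}; so sigma(T) = 19·sigma(V) and ||T|| = 19||V||. ||T x||^2 = 361sum_{k≥2} |x_k|^2 ≤ 361||x||^2, with equality on {x : x_1 = 0}, so ||T|| = 19. For any lambda with |lambda| < 19, set r = lambda/19 (|r| < 1); the vector x = (1, r, r^2, ...) is in l^2 and satisfies T x = 19(r, r^2, ...) = lambda x, so lambda is an eigenvalue. On the boundary |lambda| = 19 the geometric series diverges, so no l^2 eigenvector exists, but these lambda lie in the approximate point spectrum. Hence sigma(T) is the closed disk of radius 19 and sigma_p(T) is the open disk.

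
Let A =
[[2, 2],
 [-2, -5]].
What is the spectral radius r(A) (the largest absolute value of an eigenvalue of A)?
r(A) = (3 + sqrt(33))/2 ≈ 4.3723

The eigenvalues of A are the roots of its characteristic polynomial. With M = A (coefficients from the trace and determinant):
  p(λ) = det(λ I - M) = λ^2 + 3λ - 6.
For λ^2 + 3λ - 6 the discriminant is 33. It is nonnegative but not a perfect square, so the roots are real and irrational: λ = (-3 ± sqrt(33))/2 ≈ 1.3723, -4.3723.
Thus the eigenvalues (to 4 decimals) are 1.3723 (modulus 1.3723); -4.3723 (modulus 4.3723). The spectral radius is the largest modulus: r(A) = (3 + sqrt(33))/2 ≈ 4.3723. (Cross-check: r(A) ≤ ||A||_2 ≈ 6; equality holds whenever A is normal, though it can also hold for some non-normal A.)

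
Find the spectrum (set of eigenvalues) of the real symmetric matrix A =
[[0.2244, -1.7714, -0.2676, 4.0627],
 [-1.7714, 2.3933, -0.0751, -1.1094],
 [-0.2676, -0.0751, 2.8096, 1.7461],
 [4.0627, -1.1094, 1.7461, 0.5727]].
sigma(A) ≈ {-4, 1, 3, 6}

A is real symmetric, so its spectrum consists of real eigenvalues. Expanding the characteristic polynomial of the displayed matrix gives
  det(λ I - A) = p(λ) = λ^4 + (-6)λ^3 + (-13)λ^2 + (90.0023)λ + (-72.0039).
Solving p(λ) = 0 yields eigenvalues ≈ -4, 1, 3, 6. (A is shown rounded to 4 decimals, so these recover the underlying integer eigenvalues to within that precision.)
Verification: the trace of A = 6 equals the sum of eigenvalues 6, and det(A) ≈ -72.0039 matches the eigenvalue product -72.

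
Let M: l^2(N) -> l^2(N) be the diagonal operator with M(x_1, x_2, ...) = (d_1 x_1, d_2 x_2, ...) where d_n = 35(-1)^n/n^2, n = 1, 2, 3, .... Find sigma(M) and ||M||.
sigma(M) = {35(-1)^n/n^2 : n ≥ 1} ∪ {0}; ||M|| = 35

A bounded diagonal operator on l^2 with diagonal entries d_n has spectrum equal to the closure of {d_n : n ≥ 1}: every d_n is an eigenvalue (with eigenvector e_n), so {d_n} ⊂ sigma(M); the spectrum is closed, so its closure is too; and for lambda not in the closure, (M - lambda I) has bounded inverse (the diagonal entries 1/(d_n - lambda) are bounded). For our sequence d_n = 35(-1)^n/n^2, n = 1, 2, 3, ...:
  - {d_n} = {35(-1)^n/n^2 : n ≥ 1}; the only limit point is 0
  - closure = {35(-1)^n/n^2 : n ≥ 1} ∪ {0}
For the norm: a diagonal operator has ||M|| = sup_n |d_n|. Here |d_n| = 35/n^2 is decreasing, so sup_n |d_n| = |d_1| = 35. So ||M|| = 35.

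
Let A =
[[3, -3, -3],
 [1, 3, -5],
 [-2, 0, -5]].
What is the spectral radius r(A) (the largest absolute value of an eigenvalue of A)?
r(A) = 6

The eigenvalues of A are the roots of its characteristic polynomial. With M = A (coefficients from the trace, the sum of principal 2x2 minors, and det A):
  p(λ) = det(λ I - M) = λ^3 - λ^2 - 24λ + 108.
By the rational root theorem any rational root is an integer divisor of 108. Testing λ = -6: p(-6) = -216 - 36 + 144 + 108 = 0, so λ = -6 is a root. Dividing out (λ + 6) leaves p(λ) = (λ + 6)(λ^2 - 7λ + 18). For λ^2 - 7λ + 18 the discriminant is -23. It is negative, so the roots are the complex-conjugate pair λ = 7/2 ± (sqrt(23)/2) i ≈ 3.5 ± 2.3979i. For a conjugate pair the product of the roots equals the constant term, so |λ|^2 = 18 and |λ| = sqrt(18) ≈ 4.2426.
Thus the eigenvalues (to 4 decimals) are 3.5 ± 2.3979i (modulus 4.2426); -6 (modulus 6). The spectral radius is the largest modulus: r(A) = 6. (Cross-check: r(A) ≤ ||A||_2 ≈ 7.7508; equality holds whenever A is normal, though it can also hold for some non-normal A.)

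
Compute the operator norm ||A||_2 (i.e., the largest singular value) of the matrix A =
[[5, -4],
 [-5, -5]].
||A||_2 = sqrt((91 + sqrt(181))/2) ≈ 7.2268 (= sqrt(largest eigenvalue of A^T A))

||A||_2 = sigma_max(A) = sqrt(lambda_max(A^T A)). Form the symmetric matrix M = A^T A =
[[50, 5],
 [5, 41]].
Its characteristic polynomial (trace, determinant of M give the coefficients) is
  p(λ) = det(λ I - M) = λ^2 - 91λ + 2025.
For λ^2 - 91λ + 2025 the discriminant is 181. It is nonnegative but not a perfect square, so the roots are real and irrational: λ = (91 ± sqrt(181))/2 ≈ 52.2268, 38.7732.
So the eigenvalues of A^T A are ≈ 38.7732, 52.2268 (all ≥ 0, as they must be for A^T A). The largest is λ_max = (91 + sqrt(181))/2 ≈ 52.2268, hence ||A||_2 = sqrt(λ_max) = sqrt((91 + sqrt(181))/2) ≈ 7.2268.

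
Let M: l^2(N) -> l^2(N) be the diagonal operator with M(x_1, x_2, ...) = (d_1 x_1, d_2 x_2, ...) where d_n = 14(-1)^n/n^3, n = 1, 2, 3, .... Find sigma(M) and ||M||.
sigma(M) = {14(-1)^n/n^3 : n ≥ 1} ∪ {0}; ||M|| = 14

A bounded diagonal operator on l^2 with diagonal entries d_n has spectrum equal to the closure of {d_n : n ≥ 1}: every d_n is an eigenvalue (with eigenvector e_n), so {d_n} ⊂ sigma(M); the spectrum is closed, so its closure is too; and for lambda not in the closure, (M - lambda I) has bounded inverse (the diagonal entries 1/(d_n - lambda) are bounded). For our sequence d_n = 14(-1)^n/n^3, n = 1, 2, 3, ...:
  - {d_n} = {14(-1)^n/n^3 : n ≥ 1}; the only limit point is 0
  - closure = {14(-1)^n/n^3 : n ≥ 1} ∪ {0}
For the norm: a diagonal operator has ||M|| = sup_n |d_n|. Here |d_n| = 14/n^3 is decreasing, so sup_n |d_n| = |d_1| = 14. So ||M|| = 14.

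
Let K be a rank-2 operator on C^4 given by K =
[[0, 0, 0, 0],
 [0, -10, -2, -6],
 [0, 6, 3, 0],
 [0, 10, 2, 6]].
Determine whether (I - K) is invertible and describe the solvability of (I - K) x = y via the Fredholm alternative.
(I - K) is invertible (det(I - K) = 2 ≠ 0), so for every y in C^4 the equation (I - K) x = y has a unique solution.

K has rank 2 and factors as K = U V^T = u1 v1^T + u2 v2^T with u1 = (0, -2, 3, 2), v1 = (0, 2, 1, 0), u2 = (0, 2, 0, -2), v2 = (0, -3, 0, -3) (multiplying out reproduces the displayed K). The nonzero eigenvalues of U V^T coincide with those of the 2 x 2 matrix G = V^T U = [[v1·u1, v1·u2], [v2·u1, v2·u2]] = [[-1, 4], [0, 0]], and by the Sylvester determinant identity det(I_4 - U V^T) = det(I_2 - V^T U) = det([[2, -4], [0, 1]]) = (2)(1) - (-4)(0) = 2. (Direct check: I - K =
[[1, 0, 0, 0],
 [0, 11, 2, 6],
 [0, -6, -2, 0],
 [0, -10, -2, -5]]
has determinant 2.) The finite-dimensional Fredholm alternative says: either (I - K) is invertible, or ker(I - K) ≠ {0} and then range(I - K) = ker((I - K)^*)^⊥, with dim ker(I - K) = dim ker((I - K)^*). Since det(I - K) ≠ 0, 1 is not an eigenvalue of K and ker(I - K) = {0}, so we are in the first case: for every y there is a unique x = (I - K)^(-1) y. (Explicitly, by the Woodbury identity, (I - U V^T)^(-1) = I + U (I_2 - G)^(-1) V^T.)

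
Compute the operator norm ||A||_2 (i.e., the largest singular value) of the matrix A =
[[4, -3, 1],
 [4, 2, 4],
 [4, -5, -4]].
||A||_2 ≈ 8.5274 (= sqrt(largest eigenvalue of A^T A))

||A||_2 = sigma_max(A) = sqrt(lambda_max(A^T A)). Form the symmetric matrix M = A^T A =
[[48, -24, 4],
 [-24, 38, 25],
 [4, 25, 33]].
Its characteristic polynomial (trace, sum of principal 2x2 minors, determinant of M give the coefficients) is
  p(λ) = det(λ I - M) = λ^3 - 119λ^2 + 3445λ - 5776.
No integer candidate from the rational root theorem (±divisors of 5776) is a root, so the roots are irrational. The cubic discriminant is Δ = 7309226677 > 0, so there are three distinct real roots. p(1) = -2449 and p(2) = 646 have opposite signs, so a root lies in (1, 2); Newton's method refines it to λ ≈ 1.785. p(44) = 604 and p(45) = -601 have opposite signs, so a root lies in (44, 45); Newton's method refines it to λ ≈ 44.4982. p(72) = -1384 and p(73) = 575 have opposite signs, so a root lies in (72, 73); Newton's method refines it to λ ≈ 72.7167. Check (Vieta): the three roots sum to 119, matching tr M = 119.
So the eigenvalues of A^T A are ≈ 1.785, 44.4982, 72.7167 (all ≥ 0, as they must be for A^T A). The largest is λ_max ≈ 72.7167, hence ||A||_2 = sqrt(λ_max) ≈ 8.5274.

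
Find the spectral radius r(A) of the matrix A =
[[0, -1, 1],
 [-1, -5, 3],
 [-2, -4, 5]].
r(A) ≈ 3.6562

The eigenvalues of A are the roots of its characteristic polynomial. With M = A (coefficients from the trace, the sum of principal 2x2 minors, and det A):
  p(λ) = det(λ I - M) = λ^3 - 12λ + 5.
No integer candidate from the rational root theorem (±divisors of 5) is a root, so the roots are irrational. The cubic discriminant is Δ = 6237 > 0, so there are three distinct real roots. p(-4) = -11 and p(-3) = 14 have opposite signs, so a root lies in (-4, -3); Newton's method refines it to λ ≈ -3.6562. p(0) = 5 and p(1) = -6 have opposite signs, so a root lies in (0, 1); Newton's method refines it to λ ≈ 0.423. p(3) = -4 and p(4) = 21 have opposite signs, so a root lies in (3, 4); Newton's method refines it to λ ≈ 3.2332. Check (Vieta): the three roots sum to 0, matching tr M = 0.
Thus the eigenvalues (to 4 decimals) are -3.6562 (modulus 3.6562); 0.423 (modulus 0.423); 3.2332 (modulus 3.2332). The spectral radius is the largest modulus: r(A) ≈ 3.6562. (Cross-check: r(A) ≤ ||A||_2 ≈ 8.9002; equality holds whenever A is normal, though it can also hold for some non-normal A.)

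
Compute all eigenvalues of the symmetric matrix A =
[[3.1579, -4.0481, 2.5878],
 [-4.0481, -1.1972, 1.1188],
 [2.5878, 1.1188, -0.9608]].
sigma(A) ≈ {-5, 0, 6}

A is real symmetric, so its spectrum consists of real eigenvalues. Expanding the characteristic polynomial of the displayed matrix gives
  det(λ I - A) = p(λ) = λ^3 + (-1)λ^2 + (-30)λ + (-0.0013).
Solving p(λ) = 0 yields eigenvalues ≈ -5, 0, 6. (A is shown rounded to 4 decimals, so these recover the underlying integer eigenvalues to within that precision.)
Verification: the trace of A = 1 equals the sum of eigenvalues 1, and det(A) ≈ 0.0013 matches the eigenvalue product 0.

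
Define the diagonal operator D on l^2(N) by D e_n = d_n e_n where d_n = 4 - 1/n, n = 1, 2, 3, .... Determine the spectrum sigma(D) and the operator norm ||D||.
sigma(D) = {4 - 1/n : n ≥ 1} ∪ {4}; ||D|| = 4

A bounded diagonal operator on l^2 with diagonal entries d_n has spectrum equal to the closure of {d_n : n ≥ 1}: every d_n is an eigenvalue (with eigenvector e_n), so {d_n} ⊂ sigma(D); the spectrum is closed, so its closure is too; and for lambda not in the closure, (D - lambda I) has bounded inverse (the diagonal entries 1/(d_n - lambda) are bounded). For our sequence d_n = 4 - 1/n, n = 1, 2, 3, ...:
  - {d_n} = {4 - 1/n : n ≥ 1}; the only limit point is 4
  - closure = {4 - 1/n : n ≥ 1} ∪ {4}
For the norm: a diagonal operator has ||D|| = sup_n |d_n|. Here d_n = 4 - 1/n increases monotonically from d_1 = 3 toward 4, with all terms in [3, 4); so sup_n |d_n| = 4 (the supremum is the limit, not attained). So ||D|| = 4.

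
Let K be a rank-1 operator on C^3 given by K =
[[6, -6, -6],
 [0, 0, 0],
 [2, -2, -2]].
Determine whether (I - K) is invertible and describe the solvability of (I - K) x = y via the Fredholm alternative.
(I - K) is invertible (det(I - K) = -3 ≠ 0), so for every y in C^3 the equation (I - K) x = y has a unique solution.

K has rank 1, so it is an outer product K = u v^T: every row of K is a multiple of one row vector. Reading off the entries, u = (-3, 0, -1) and v = (-2, 2, 2) (row i of K equals u_i·v^T). A rank-one matrix u v^T satisfies K u = u (v·u) and kills the (2)-dimensional subspace v^⊥, so its characteristic polynomial is lambda^2 (lambda - v·u) with v·u = tr K = 4. Hence the eigenvalues of I - K are 1 (multiplicity 2) and 1 - (4) = -3, so det(I - K) = -3. (Direct check: I - K =
[[-5, 6, 6],
 [0, 1, 0],
 [-2, 2, 3]]
has determinant -3.) The finite-dimensional Fredholm alternative says: either (I - K) is invertible, or ker(I - K) ≠ {0} and then range(I - K) = ker((I - K)^*)^⊥, with dim ker(I - K) = dim ker((I - K)^*). Since det(I - K) ≠ 0, 1 is not an eigenvalue of K and ker(I - K) = {0}, so we are in the first case: for every y there is a unique x = (I - K)^(-1) y. Explicitly, by the Sherman–Morrison formula, (I - u v^T)^(-1) = I + u v^T/(1 - v·u), i.e. (I - K)^(-1) = I + K/(-3).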